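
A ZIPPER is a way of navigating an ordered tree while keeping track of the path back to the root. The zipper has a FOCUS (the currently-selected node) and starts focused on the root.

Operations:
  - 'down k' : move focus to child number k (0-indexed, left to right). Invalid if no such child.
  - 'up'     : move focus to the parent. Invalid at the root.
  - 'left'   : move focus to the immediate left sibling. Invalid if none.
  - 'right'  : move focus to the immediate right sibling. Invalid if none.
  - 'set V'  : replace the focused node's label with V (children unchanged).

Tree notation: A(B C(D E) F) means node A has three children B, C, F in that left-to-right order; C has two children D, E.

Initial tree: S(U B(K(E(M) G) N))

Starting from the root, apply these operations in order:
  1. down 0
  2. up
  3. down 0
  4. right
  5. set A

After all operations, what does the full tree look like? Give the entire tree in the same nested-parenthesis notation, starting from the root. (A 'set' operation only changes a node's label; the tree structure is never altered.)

Step 1 (down 0): focus=U path=0 depth=1 children=[] left=[] right=['B'] parent=S
Step 2 (up): focus=S path=root depth=0 children=['U', 'B'] (at root)
Step 3 (down 0): focus=U path=0 depth=1 children=[] left=[] right=['B'] parent=S
Step 4 (right): focus=B path=1 depth=1 children=['K', 'N'] left=['U'] right=[] parent=S
Step 5 (set A): focus=A path=1 depth=1 children=['K', 'N'] left=['U'] right=[] parent=S

Answer: S(U A(K(E(M) G) N))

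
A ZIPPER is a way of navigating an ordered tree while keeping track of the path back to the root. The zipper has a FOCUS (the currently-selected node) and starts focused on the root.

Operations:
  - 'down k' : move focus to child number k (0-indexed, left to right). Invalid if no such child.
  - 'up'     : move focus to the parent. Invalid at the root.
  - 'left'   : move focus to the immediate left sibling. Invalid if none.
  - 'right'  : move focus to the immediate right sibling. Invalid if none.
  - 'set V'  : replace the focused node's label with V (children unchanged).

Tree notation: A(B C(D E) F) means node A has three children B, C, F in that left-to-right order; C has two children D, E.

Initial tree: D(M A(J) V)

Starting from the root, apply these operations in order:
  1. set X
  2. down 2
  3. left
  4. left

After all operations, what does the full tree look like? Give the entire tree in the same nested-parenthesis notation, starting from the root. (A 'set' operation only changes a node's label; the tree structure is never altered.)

Step 1 (set X): focus=X path=root depth=0 children=['M', 'A', 'V'] (at root)
Step 2 (down 2): focus=V path=2 depth=1 children=[] left=['M', 'A'] right=[] parent=X
Step 3 (left): focus=A path=1 depth=1 children=['J'] left=['M'] right=['V'] parent=X
Step 4 (left): focus=M path=0 depth=1 children=[] left=[] right=['A', 'V'] parent=X

Answer: X(M A(J) V)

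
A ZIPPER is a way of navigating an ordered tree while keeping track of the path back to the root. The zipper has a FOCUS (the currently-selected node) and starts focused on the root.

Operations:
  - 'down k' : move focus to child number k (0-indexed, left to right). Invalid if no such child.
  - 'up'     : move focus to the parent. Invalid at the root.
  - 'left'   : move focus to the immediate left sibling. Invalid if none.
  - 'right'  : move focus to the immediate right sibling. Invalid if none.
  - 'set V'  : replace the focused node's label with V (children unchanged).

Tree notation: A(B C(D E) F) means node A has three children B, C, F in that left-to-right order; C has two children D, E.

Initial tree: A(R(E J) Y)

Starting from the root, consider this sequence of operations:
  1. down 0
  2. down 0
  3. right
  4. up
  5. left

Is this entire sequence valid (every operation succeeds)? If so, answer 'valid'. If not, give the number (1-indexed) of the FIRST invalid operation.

Answer: 5

Derivation:
Step 1 (down 0): focus=R path=0 depth=1 children=['E', 'J'] left=[] right=['Y'] parent=A
Step 2 (down 0): focus=E path=0/0 depth=2 children=[] left=[] right=['J'] parent=R
Step 3 (right): focus=J path=0/1 depth=2 children=[] left=['E'] right=[] parent=R
Step 4 (up): focus=R path=0 depth=1 children=['E', 'J'] left=[] right=['Y'] parent=A
Step 5 (left): INVALID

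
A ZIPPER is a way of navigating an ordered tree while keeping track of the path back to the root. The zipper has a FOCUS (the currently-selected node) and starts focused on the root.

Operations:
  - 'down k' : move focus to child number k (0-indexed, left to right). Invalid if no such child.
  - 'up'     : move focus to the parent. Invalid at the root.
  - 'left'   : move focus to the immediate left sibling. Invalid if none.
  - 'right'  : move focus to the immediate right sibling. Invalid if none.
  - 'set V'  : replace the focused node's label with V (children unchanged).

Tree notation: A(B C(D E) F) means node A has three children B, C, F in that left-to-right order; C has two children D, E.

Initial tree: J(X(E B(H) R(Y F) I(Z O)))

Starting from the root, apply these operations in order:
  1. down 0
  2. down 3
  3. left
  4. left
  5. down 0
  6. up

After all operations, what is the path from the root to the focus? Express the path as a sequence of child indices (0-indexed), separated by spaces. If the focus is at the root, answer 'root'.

Step 1 (down 0): focus=X path=0 depth=1 children=['E', 'B', 'R', 'I'] left=[] right=[] parent=J
Step 2 (down 3): focus=I path=0/3 depth=2 children=['Z', 'O'] left=['E', 'B', 'R'] right=[] parent=X
Step 3 (left): focus=R path=0/2 depth=2 children=['Y', 'F'] left=['E', 'B'] right=['I'] parent=X
Step 4 (left): focus=B path=0/1 depth=2 children=['H'] left=['E'] right=['R', 'I'] parent=X
Step 5 (down 0): focus=H path=0/1/0 depth=3 children=[] left=[] right=[] parent=B
Step 6 (up): focus=B path=0/1 depth=2 children=['H'] left=['E'] right=['R', 'I'] parent=X

Answer: 0 1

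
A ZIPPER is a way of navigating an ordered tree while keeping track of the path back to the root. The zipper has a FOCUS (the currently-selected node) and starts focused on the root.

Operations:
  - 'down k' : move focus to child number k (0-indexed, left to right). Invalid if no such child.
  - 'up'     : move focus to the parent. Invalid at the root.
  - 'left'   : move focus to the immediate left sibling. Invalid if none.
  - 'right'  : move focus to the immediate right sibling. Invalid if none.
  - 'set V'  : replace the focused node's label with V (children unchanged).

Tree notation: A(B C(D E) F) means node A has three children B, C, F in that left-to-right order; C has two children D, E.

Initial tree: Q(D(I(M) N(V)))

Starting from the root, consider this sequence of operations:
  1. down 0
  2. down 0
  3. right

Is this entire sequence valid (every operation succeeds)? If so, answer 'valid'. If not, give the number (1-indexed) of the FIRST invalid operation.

Step 1 (down 0): focus=D path=0 depth=1 children=['I', 'N'] left=[] right=[] parent=Q
Step 2 (down 0): focus=I path=0/0 depth=2 children=['M'] left=[] right=['N'] parent=D
Step 3 (right): focus=N path=0/1 depth=2 children=['V'] left=['I'] right=[] parent=D

Answer: valid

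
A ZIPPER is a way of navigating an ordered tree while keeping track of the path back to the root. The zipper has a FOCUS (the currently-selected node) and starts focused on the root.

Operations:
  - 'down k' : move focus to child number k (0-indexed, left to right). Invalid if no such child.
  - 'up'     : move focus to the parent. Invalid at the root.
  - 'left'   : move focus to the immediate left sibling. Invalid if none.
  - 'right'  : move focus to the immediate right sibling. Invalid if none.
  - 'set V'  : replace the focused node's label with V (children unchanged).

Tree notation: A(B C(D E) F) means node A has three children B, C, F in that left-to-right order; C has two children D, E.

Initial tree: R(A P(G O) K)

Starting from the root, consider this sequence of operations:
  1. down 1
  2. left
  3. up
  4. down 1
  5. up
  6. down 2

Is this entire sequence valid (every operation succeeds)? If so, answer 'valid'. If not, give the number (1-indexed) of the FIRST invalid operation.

Answer: valid

Derivation:
Step 1 (down 1): focus=P path=1 depth=1 children=['G', 'O'] left=['A'] right=['K'] parent=R
Step 2 (left): focus=A path=0 depth=1 children=[] left=[] right=['P', 'K'] parent=R
Step 3 (up): focus=R path=root depth=0 children=['A', 'P', 'K'] (at root)
Step 4 (down 1): focus=P path=1 depth=1 children=['G', 'O'] left=['A'] right=['K'] parent=R
Step 5 (up): focus=R path=root depth=0 children=['A', 'P', 'K'] (at root)
Step 6 (down 2): focus=K path=2 depth=1 children=[] left=['A', 'P'] right=[] parent=R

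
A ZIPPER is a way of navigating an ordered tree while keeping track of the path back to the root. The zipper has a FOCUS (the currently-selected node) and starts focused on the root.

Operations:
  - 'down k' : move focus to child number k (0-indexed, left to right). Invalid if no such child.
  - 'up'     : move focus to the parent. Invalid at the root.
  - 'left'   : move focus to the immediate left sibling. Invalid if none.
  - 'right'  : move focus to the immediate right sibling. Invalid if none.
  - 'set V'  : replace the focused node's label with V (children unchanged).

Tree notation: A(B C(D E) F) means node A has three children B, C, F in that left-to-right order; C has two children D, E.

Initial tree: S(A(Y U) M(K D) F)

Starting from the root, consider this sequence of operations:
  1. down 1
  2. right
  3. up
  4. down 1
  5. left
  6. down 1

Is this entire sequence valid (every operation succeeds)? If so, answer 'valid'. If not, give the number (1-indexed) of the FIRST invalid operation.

Answer: valid

Derivation:
Step 1 (down 1): focus=M path=1 depth=1 children=['K', 'D'] left=['A'] right=['F'] parent=S
Step 2 (right): focus=F path=2 depth=1 children=[] left=['A', 'M'] right=[] parent=S
Step 3 (up): focus=S path=root depth=0 children=['A', 'M', 'F'] (at root)
Step 4 (down 1): focus=M path=1 depth=1 children=['K', 'D'] left=['A'] right=['F'] parent=S
Step 5 (left): focus=A path=0 depth=1 children=['Y', 'U'] left=[] right=['M', 'F'] parent=S
Step 6 (down 1): focus=U path=0/1 depth=2 children=[] left=['Y'] right=[] parent=A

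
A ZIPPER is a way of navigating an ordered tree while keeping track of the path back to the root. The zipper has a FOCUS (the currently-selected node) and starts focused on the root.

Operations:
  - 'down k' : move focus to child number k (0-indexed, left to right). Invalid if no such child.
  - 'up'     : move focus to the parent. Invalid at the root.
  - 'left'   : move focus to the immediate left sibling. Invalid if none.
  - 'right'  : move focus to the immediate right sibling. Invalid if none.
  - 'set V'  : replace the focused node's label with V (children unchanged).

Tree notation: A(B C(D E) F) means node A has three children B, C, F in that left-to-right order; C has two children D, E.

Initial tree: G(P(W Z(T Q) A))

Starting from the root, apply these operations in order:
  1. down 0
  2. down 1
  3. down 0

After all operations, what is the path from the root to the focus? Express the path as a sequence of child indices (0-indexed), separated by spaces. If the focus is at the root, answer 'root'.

Answer: 0 1 0

Derivation:
Step 1 (down 0): focus=P path=0 depth=1 children=['W', 'Z', 'A'] left=[] right=[] parent=G
Step 2 (down 1): focus=Z path=0/1 depth=2 children=['T', 'Q'] left=['W'] right=['A'] parent=P
Step 3 (down 0): focus=T path=0/1/0 depth=3 children=[] left=[] right=['Q'] parent=Z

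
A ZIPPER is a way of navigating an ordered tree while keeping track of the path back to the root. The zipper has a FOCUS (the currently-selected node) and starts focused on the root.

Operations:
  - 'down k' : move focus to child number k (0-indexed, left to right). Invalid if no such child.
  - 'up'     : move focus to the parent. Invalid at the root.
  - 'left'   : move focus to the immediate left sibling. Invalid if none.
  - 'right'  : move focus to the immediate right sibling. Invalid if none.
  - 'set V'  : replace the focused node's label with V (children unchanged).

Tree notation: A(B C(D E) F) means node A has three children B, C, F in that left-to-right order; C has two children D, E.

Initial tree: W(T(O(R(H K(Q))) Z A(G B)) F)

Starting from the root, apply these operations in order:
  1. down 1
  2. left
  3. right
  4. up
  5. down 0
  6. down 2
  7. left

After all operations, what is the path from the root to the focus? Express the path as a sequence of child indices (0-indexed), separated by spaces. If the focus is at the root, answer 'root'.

Step 1 (down 1): focus=F path=1 depth=1 children=[] left=['T'] right=[] parent=W
Step 2 (left): focus=T path=0 depth=1 children=['O', 'Z', 'A'] left=[] right=['F'] parent=W
Step 3 (right): focus=F path=1 depth=1 children=[] left=['T'] right=[] parent=W
Step 4 (up): focus=W path=root depth=0 children=['T', 'F'] (at root)
Step 5 (down 0): focus=T path=0 depth=1 children=['O', 'Z', 'A'] left=[] right=['F'] parent=W
Step 6 (down 2): focus=A path=0/2 depth=2 children=['G', 'B'] left=['O', 'Z'] right=[] parent=T
Step 7 (left): focus=Z path=0/1 depth=2 children=[] left=['O'] right=['A'] parent=T

Answer: 0 1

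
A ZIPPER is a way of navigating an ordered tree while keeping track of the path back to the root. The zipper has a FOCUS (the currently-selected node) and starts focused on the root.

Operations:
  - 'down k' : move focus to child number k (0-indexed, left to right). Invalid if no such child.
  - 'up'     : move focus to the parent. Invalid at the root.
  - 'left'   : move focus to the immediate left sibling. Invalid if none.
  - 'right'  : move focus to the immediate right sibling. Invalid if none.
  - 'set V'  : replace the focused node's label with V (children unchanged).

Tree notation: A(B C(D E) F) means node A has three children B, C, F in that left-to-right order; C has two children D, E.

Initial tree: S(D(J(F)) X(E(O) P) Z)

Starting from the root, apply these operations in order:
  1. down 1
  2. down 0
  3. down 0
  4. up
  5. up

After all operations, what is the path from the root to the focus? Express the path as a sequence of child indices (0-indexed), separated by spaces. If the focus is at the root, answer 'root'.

Answer: 1

Derivation:
Step 1 (down 1): focus=X path=1 depth=1 children=['E', 'P'] left=['D'] right=['Z'] parent=S
Step 2 (down 0): focus=E path=1/0 depth=2 children=['O'] left=[] right=['P'] parent=X
Step 3 (down 0): focus=O path=1/0/0 depth=3 children=[] left=[] right=[] parent=E
Step 4 (up): focus=E path=1/0 depth=2 children=['O'] left=[] right=['P'] parent=X
Step 5 (up): focus=X path=1 depth=1 children=['E', 'P'] left=['D'] right=['Z'] parent=S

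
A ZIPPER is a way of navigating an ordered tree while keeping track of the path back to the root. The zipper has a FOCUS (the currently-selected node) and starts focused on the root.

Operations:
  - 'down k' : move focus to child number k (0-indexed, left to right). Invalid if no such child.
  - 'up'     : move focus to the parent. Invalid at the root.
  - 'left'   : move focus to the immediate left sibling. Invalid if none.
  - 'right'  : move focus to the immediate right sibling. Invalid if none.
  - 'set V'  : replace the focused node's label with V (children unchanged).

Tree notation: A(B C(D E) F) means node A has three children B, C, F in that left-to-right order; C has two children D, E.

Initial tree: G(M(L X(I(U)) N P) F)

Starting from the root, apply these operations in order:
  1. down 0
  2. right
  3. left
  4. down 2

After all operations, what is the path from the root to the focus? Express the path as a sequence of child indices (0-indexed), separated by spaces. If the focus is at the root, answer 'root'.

Step 1 (down 0): focus=M path=0 depth=1 children=['L', 'X', 'N', 'P'] left=[] right=['F'] parent=G
Step 2 (right): focus=F path=1 depth=1 children=[] left=['M'] right=[] parent=G
Step 3 (left): focus=M path=0 depth=1 children=['L', 'X', 'N', 'P'] left=[] right=['F'] parent=G
Step 4 (down 2): focus=N path=0/2 depth=2 children=[] left=['L', 'X'] right=['P'] parent=M

Answer: 0 2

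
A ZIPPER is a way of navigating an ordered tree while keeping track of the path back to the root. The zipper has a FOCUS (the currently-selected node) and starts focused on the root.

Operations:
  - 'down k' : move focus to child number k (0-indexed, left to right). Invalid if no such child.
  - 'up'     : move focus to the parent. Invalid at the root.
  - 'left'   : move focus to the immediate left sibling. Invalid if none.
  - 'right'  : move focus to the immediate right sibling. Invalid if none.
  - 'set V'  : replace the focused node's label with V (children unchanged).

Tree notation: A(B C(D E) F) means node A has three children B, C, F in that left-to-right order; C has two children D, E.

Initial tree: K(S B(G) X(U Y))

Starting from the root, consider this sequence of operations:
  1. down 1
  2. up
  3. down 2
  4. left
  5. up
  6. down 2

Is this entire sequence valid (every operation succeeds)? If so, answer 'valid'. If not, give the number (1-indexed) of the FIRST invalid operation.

Step 1 (down 1): focus=B path=1 depth=1 children=['G'] left=['S'] right=['X'] parent=K
Step 2 (up): focus=K path=root depth=0 children=['S', 'B', 'X'] (at root)
Step 3 (down 2): focus=X path=2 depth=1 children=['U', 'Y'] left=['S', 'B'] right=[] parent=K
Step 4 (left): focus=B path=1 depth=1 children=['G'] left=['S'] right=['X'] parent=K
Step 5 (up): focus=K path=root depth=0 children=['S', 'B', 'X'] (at root)
Step 6 (down 2): focus=X path=2 depth=1 children=['U', 'Y'] left=['S', 'B'] right=[] parent=K

Answer: valid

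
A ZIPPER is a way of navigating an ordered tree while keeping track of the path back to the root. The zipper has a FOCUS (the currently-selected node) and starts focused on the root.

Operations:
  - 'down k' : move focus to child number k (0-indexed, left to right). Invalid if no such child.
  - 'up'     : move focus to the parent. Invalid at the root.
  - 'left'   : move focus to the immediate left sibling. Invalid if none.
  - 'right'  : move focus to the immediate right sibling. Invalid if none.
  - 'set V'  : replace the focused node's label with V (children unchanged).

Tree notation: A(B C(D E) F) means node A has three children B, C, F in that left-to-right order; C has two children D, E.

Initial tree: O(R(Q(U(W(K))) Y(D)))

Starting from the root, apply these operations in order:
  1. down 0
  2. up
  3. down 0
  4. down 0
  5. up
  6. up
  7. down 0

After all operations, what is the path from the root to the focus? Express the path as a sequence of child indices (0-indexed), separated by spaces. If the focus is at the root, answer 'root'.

Answer: 0

Derivation:
Step 1 (down 0): focus=R path=0 depth=1 children=['Q', 'Y'] left=[] right=[] parent=O
Step 2 (up): focus=O path=root depth=0 children=['R'] (at root)
Step 3 (down 0): focus=R path=0 depth=1 children=['Q', 'Y'] left=[] right=[] parent=O
Step 4 (down 0): focus=Q path=0/0 depth=2 children=['U'] left=[] right=['Y'] parent=R
Step 5 (up): focus=R path=0 depth=1 children=['Q', 'Y'] left=[] right=[] parent=O
Step 6 (up): focus=O path=root depth=0 children=['R'] (at root)
Step 7 (down 0): focus=R path=0 depth=1 children=['Q', 'Y'] left=[] right=[] parent=O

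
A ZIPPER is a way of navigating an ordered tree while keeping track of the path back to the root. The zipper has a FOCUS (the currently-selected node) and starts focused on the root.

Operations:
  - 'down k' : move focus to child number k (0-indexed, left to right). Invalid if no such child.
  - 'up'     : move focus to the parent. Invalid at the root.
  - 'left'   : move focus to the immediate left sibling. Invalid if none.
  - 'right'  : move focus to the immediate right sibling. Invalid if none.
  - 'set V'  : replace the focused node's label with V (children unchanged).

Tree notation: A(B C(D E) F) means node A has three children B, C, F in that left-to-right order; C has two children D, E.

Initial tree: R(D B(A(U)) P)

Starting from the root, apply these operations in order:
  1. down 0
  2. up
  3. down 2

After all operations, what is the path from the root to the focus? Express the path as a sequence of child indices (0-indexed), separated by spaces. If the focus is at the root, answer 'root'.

Answer: 2

Derivation:
Step 1 (down 0): focus=D path=0 depth=1 children=[] left=[] right=['B', 'P'] parent=R
Step 2 (up): focus=R path=root depth=0 children=['D', 'B', 'P'] (at root)
Step 3 (down 2): focus=P path=2 depth=1 children=[] left=['D', 'B'] right=[] parent=R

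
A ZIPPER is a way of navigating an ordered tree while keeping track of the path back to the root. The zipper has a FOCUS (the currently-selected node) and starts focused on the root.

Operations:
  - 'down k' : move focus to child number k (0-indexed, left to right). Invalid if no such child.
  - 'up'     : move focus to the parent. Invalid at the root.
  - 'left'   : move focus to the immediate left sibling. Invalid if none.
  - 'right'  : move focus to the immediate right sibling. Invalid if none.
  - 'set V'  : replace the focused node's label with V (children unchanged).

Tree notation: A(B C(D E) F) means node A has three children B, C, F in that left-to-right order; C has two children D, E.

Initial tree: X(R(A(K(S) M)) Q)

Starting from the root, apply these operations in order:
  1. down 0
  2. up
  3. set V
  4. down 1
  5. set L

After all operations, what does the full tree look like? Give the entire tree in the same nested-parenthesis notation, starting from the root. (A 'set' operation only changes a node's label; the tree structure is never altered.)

Answer: V(R(A(K(S) M)) L)

Derivation:
Step 1 (down 0): focus=R path=0 depth=1 children=['A'] left=[] right=['Q'] parent=X
Step 2 (up): focus=X path=root depth=0 children=['R', 'Q'] (at root)
Step 3 (set V): focus=V path=root depth=0 children=['R', 'Q'] (at root)
Step 4 (down 1): focus=Q path=1 depth=1 children=[] left=['R'] right=[] parent=V
Step 5 (set L): focus=L path=1 depth=1 children=[] left=['R'] right=[] parent=V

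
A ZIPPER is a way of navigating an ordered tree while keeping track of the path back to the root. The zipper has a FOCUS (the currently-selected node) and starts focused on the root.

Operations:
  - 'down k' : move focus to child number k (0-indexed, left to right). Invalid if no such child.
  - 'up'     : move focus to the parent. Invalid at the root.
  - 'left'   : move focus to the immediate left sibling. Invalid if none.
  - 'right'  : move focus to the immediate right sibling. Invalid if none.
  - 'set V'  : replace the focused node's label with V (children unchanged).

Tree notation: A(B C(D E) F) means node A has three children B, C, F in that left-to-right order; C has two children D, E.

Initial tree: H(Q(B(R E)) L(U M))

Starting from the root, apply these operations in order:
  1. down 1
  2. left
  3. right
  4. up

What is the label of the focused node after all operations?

Answer: H

Derivation:
Step 1 (down 1): focus=L path=1 depth=1 children=['U', 'M'] left=['Q'] right=[] parent=H
Step 2 (left): focus=Q path=0 depth=1 children=['B'] left=[] right=['L'] parent=H
Step 3 (right): focus=L path=1 depth=1 children=['U', 'M'] left=['Q'] right=[] parent=H
Step 4 (up): focus=H path=root depth=0 children=['Q', 'L'] (at root)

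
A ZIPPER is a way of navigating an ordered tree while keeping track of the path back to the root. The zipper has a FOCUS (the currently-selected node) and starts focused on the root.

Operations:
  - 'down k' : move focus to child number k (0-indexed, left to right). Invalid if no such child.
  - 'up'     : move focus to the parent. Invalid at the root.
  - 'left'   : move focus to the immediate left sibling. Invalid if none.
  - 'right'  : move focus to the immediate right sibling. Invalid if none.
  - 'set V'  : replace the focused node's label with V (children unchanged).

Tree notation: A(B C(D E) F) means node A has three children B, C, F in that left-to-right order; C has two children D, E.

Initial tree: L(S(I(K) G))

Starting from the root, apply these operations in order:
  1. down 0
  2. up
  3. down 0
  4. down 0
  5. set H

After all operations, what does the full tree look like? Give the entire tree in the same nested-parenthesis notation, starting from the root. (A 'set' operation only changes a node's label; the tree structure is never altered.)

Step 1 (down 0): focus=S path=0 depth=1 children=['I', 'G'] left=[] right=[] parent=L
Step 2 (up): focus=L path=root depth=0 children=['S'] (at root)
Step 3 (down 0): focus=S path=0 depth=1 children=['I', 'G'] left=[] right=[] parent=L
Step 4 (down 0): focus=I path=0/0 depth=2 children=['K'] left=[] right=['G'] parent=S
Step 5 (set H): focus=H path=0/0 depth=2 children=['K'] left=[] right=['G'] parent=S

Answer: L(S(H(K) G))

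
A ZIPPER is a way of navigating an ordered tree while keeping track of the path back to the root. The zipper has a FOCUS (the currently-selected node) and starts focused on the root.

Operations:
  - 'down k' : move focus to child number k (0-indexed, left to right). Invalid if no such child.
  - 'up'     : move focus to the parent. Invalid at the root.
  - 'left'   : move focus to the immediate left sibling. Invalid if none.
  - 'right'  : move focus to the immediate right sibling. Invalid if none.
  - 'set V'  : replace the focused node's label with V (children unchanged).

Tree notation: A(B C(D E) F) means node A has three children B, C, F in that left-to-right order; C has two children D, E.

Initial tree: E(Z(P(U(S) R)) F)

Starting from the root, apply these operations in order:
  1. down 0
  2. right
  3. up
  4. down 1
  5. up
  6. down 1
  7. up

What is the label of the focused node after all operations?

Answer: E

Derivation:
Step 1 (down 0): focus=Z path=0 depth=1 children=['P'] left=[] right=['F'] parent=E
Step 2 (right): focus=F path=1 depth=1 children=[] left=['Z'] right=[] parent=E
Step 3 (up): focus=E path=root depth=0 children=['Z', 'F'] (at root)
Step 4 (down 1): focus=F path=1 depth=1 children=[] left=['Z'] right=[] parent=E
Step 5 (up): focus=E path=root depth=0 children=['Z', 'F'] (at root)
Step 6 (down 1): focus=F path=1 depth=1 children=[] left=['Z'] right=[] parent=E
Step 7 (up): focus=E path=root depth=0 children=['Z', 'F'] (at root)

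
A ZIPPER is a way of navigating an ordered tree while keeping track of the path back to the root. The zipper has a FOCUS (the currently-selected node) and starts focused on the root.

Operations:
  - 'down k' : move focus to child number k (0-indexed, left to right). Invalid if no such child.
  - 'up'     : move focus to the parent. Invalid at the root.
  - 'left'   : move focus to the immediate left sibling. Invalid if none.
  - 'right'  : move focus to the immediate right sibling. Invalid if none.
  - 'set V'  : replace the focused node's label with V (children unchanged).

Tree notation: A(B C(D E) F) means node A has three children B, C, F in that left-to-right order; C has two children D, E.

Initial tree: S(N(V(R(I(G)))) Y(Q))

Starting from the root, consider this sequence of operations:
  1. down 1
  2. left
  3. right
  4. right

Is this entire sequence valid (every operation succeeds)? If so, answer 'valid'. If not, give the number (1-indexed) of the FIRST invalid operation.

Answer: 4

Derivation:
Step 1 (down 1): focus=Y path=1 depth=1 children=['Q'] left=['N'] right=[] parent=S
Step 2 (left): focus=N path=0 depth=1 children=['V'] left=[] right=['Y'] parent=S
Step 3 (right): focus=Y path=1 depth=1 children=['Q'] left=['N'] right=[] parent=S
Step 4 (right): INVALID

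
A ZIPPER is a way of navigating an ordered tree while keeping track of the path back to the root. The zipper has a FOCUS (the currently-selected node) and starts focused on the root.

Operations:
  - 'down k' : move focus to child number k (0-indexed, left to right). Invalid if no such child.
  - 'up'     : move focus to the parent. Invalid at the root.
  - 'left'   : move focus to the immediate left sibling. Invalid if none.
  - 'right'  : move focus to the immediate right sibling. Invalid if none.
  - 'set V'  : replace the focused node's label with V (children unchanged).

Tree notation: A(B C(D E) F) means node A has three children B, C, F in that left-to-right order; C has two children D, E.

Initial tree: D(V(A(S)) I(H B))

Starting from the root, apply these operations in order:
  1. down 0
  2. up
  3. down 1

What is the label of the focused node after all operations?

Step 1 (down 0): focus=V path=0 depth=1 children=['A'] left=[] right=['I'] parent=D
Step 2 (up): focus=D path=root depth=0 children=['V', 'I'] (at root)
Step 3 (down 1): focus=I path=1 depth=1 children=['H', 'B'] left=['V'] right=[] parent=D

Answer: I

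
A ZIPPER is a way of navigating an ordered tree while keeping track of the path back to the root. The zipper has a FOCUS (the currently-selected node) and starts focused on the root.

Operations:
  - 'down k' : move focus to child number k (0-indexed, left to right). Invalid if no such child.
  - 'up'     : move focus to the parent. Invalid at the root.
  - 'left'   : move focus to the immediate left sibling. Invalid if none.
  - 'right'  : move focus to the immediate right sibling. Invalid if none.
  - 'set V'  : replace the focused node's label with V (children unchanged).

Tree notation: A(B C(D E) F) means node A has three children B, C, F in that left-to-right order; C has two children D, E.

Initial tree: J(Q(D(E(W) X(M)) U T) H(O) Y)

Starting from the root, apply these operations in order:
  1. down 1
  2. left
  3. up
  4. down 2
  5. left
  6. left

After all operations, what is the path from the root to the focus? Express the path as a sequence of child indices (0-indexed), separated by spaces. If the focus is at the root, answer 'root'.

Step 1 (down 1): focus=H path=1 depth=1 children=['O'] left=['Q'] right=['Y'] parent=J
Step 2 (left): focus=Q path=0 depth=1 children=['D', 'U', 'T'] left=[] right=['H', 'Y'] parent=J
Step 3 (up): focus=J path=root depth=0 children=['Q', 'H', 'Y'] (at root)
Step 4 (down 2): focus=Y path=2 depth=1 children=[] left=['Q', 'H'] right=[] parent=J
Step 5 (left): focus=H path=1 depth=1 children=['O'] left=['Q'] right=['Y'] parent=J
Step 6 (left): focus=Q path=0 depth=1 children=['D', 'U', 'T'] left=[] right=['H', 'Y'] parent=J

Answer: 0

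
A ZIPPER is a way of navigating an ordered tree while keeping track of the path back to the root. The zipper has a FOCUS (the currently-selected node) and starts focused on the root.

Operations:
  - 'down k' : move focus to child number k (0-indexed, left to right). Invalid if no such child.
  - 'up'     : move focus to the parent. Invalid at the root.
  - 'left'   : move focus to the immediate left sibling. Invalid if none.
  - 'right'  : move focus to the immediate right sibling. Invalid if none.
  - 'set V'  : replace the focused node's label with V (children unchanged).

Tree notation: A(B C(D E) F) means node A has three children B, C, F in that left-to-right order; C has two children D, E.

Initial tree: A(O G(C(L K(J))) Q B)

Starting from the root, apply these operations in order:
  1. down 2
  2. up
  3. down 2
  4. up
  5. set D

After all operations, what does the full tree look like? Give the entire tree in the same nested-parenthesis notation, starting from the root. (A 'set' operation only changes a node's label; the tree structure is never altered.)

Answer: D(O G(C(L K(J))) Q B)

Derivation:
Step 1 (down 2): focus=Q path=2 depth=1 children=[] left=['O', 'G'] right=['B'] parent=A
Step 2 (up): focus=A path=root depth=0 children=['O', 'G', 'Q', 'B'] (at root)
Step 3 (down 2): focus=Q path=2 depth=1 children=[] left=['O', 'G'] right=['B'] parent=A
Step 4 (up): focus=A path=root depth=0 children=['O', 'G', 'Q', 'B'] (at root)
Step 5 (set D): focus=D path=root depth=0 children=['O', 'G', 'Q', 'B'] (at root)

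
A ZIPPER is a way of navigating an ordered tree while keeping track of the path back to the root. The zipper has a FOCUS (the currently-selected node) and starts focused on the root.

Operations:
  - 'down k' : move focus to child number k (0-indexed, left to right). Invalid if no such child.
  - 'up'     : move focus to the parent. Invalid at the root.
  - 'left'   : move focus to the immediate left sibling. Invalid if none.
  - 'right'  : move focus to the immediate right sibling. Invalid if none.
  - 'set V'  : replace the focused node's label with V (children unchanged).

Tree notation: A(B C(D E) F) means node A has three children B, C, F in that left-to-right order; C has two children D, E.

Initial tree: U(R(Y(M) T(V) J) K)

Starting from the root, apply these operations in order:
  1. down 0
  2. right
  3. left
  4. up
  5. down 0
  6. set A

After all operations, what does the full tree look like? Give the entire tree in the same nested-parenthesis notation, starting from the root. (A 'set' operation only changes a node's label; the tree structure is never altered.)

Step 1 (down 0): focus=R path=0 depth=1 children=['Y', 'T', 'J'] left=[] right=['K'] parent=U
Step 2 (right): focus=K path=1 depth=1 children=[] left=['R'] right=[] parent=U
Step 3 (left): focus=R path=0 depth=1 children=['Y', 'T', 'J'] left=[] right=['K'] parent=U
Step 4 (up): focus=U path=root depth=0 children=['R', 'K'] (at root)
Step 5 (down 0): focus=R path=0 depth=1 children=['Y', 'T', 'J'] left=[] right=['K'] parent=U
Step 6 (set A): focus=A path=0 depth=1 children=['Y', 'T', 'J'] left=[] right=['K'] parent=U

Answer: U(A(Y(M) T(V) J) K)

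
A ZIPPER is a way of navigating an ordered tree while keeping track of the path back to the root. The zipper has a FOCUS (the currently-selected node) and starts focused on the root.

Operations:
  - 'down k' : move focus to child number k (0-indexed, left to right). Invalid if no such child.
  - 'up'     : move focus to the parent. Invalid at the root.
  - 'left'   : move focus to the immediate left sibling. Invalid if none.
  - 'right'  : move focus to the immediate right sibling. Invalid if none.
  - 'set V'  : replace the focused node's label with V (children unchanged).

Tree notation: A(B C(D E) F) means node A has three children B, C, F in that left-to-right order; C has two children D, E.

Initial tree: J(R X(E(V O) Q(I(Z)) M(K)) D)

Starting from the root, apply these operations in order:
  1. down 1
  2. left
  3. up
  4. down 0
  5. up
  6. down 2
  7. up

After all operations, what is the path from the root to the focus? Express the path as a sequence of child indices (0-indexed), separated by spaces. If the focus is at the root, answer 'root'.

Answer: root

Derivation:
Step 1 (down 1): focus=X path=1 depth=1 children=['E', 'Q', 'M'] left=['R'] right=['D'] parent=J
Step 2 (left): focus=R path=0 depth=1 children=[] left=[] right=['X', 'D'] parent=J
Step 3 (up): focus=J path=root depth=0 children=['R', 'X', 'D'] (at root)
Step 4 (down 0): focus=R path=0 depth=1 children=[] left=[] right=['X', 'D'] parent=J
Step 5 (up): focus=J path=root depth=0 children=['R', 'X', 'D'] (at root)
Step 6 (down 2): focus=D path=2 depth=1 children=[] left=['R', 'X'] right=[] parent=J
Step 7 (up): focus=J path=root depth=0 children=['R', 'X', 'D'] (at root)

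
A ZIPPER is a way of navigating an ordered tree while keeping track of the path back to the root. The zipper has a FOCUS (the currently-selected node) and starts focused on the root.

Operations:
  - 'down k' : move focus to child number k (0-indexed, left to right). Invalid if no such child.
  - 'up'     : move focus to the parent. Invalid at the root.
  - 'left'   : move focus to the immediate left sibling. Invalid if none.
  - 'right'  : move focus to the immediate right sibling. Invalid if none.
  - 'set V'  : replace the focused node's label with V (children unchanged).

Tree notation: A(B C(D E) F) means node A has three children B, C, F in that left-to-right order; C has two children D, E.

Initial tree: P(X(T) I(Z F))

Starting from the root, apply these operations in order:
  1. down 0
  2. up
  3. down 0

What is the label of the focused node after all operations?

Answer: X

Derivation:
Step 1 (down 0): focus=X path=0 depth=1 children=['T'] left=[] right=['I'] parent=P
Step 2 (up): focus=P path=root depth=0 children=['X', 'I'] (at root)
Step 3 (down 0): focus=X path=0 depth=1 children=['T'] left=[] right=['I'] parent=P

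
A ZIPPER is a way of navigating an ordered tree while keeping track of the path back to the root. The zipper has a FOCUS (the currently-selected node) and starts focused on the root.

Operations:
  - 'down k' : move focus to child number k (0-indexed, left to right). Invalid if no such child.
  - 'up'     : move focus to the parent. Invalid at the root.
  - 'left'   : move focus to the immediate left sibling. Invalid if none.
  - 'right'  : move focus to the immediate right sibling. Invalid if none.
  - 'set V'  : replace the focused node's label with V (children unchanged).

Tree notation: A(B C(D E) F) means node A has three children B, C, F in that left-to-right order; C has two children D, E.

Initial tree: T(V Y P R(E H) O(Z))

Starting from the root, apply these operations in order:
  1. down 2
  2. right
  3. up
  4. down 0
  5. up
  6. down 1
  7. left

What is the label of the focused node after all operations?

Step 1 (down 2): focus=P path=2 depth=1 children=[] left=['V', 'Y'] right=['R', 'O'] parent=T
Step 2 (right): focus=R path=3 depth=1 children=['E', 'H'] left=['V', 'Y', 'P'] right=['O'] parent=T
Step 3 (up): focus=T path=root depth=0 children=['V', 'Y', 'P', 'R', 'O'] (at root)
Step 4 (down 0): focus=V path=0 depth=1 children=[] left=[] right=['Y', 'P', 'R', 'O'] parent=T
Step 5 (up): focus=T path=root depth=0 children=['V', 'Y', 'P', 'R', 'O'] (at root)
Step 6 (down 1): focus=Y path=1 depth=1 children=[] left=['V'] right=['P', 'R', 'O'] parent=T
Step 7 (left): focus=V path=0 depth=1 children=[] left=[] right=['Y', 'P', 'R', 'O'] parent=T

Answer: V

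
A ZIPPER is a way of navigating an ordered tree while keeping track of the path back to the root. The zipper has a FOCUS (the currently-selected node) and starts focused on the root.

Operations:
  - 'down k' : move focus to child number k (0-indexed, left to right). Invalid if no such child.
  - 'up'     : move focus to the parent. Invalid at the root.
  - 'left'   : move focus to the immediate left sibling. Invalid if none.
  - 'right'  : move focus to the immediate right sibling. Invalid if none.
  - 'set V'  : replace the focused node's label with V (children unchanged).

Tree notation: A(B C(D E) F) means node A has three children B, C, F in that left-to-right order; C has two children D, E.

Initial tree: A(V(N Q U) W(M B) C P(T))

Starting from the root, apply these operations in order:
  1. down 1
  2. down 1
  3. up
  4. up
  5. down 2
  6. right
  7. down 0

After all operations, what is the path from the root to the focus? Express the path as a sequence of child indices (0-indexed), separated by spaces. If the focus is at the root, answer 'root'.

Answer: 3 0

Derivation:
Step 1 (down 1): focus=W path=1 depth=1 children=['M', 'B'] left=['V'] right=['C', 'P'] parent=A
Step 2 (down 1): focus=B path=1/1 depth=2 children=[] left=['M'] right=[] parent=W
Step 3 (up): focus=W path=1 depth=1 children=['M', 'B'] left=['V'] right=['C', 'P'] parent=A
Step 4 (up): focus=A path=root depth=0 children=['V', 'W', 'C', 'P'] (at root)
Step 5 (down 2): focus=C path=2 depth=1 children=[] left=['V', 'W'] right=['P'] parent=A
Step 6 (right): focus=P path=3 depth=1 children=['T'] left=['V', 'W', 'C'] right=[] parent=A
Step 7 (down 0): focus=T path=3/0 depth=2 children=[] left=[] right=[] parent=P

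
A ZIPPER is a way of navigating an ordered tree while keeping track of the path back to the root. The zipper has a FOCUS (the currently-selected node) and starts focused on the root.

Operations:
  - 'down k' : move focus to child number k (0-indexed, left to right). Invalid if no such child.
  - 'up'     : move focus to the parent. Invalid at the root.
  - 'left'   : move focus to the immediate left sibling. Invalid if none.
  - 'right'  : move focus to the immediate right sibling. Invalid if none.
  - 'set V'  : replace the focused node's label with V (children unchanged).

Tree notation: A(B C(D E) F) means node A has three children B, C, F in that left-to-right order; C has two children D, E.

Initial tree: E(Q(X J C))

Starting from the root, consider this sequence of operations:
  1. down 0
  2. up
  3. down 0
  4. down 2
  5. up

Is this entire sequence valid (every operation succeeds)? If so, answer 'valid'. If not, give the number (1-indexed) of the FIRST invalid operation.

Answer: valid

Derivation:
Step 1 (down 0): focus=Q path=0 depth=1 children=['X', 'J', 'C'] left=[] right=[] parent=E
Step 2 (up): focus=E path=root depth=0 children=['Q'] (at root)
Step 3 (down 0): focus=Q path=0 depth=1 children=['X', 'J', 'C'] left=[] right=[] parent=E
Step 4 (down 2): focus=C path=0/2 depth=2 children=[] left=['X', 'J'] right=[] parent=Q
Step 5 (up): focus=Q path=0 depth=1 children=['X', 'J', 'C'] left=[] right=[] parent=E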